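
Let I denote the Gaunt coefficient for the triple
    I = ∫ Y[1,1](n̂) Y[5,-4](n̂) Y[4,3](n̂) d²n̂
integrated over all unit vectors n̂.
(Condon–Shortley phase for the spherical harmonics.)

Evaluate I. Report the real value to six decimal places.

0.294638

m-sum 0 ✓  L=10 even ✓  4≤4≤6 ✓
Π(2lᵢ+1) = 3×11×9 = 297
triangle coeff Δ(1,5,4) = 1/495
Σ_t [1,1]: t=1:−1/576 = -1/576
(3j)²=5/99 [(1 5 4; 0 0 0)], sign=-1
Σ_t [0,0]: t=0:+1/10080 = 1/10080
(3j)²=4/55 [(1 5 4; 1 -4 3)], sign=-1
⇒ 4πI² = 12/11
I = (+1)√(12/11/(4π)) = 0.29463840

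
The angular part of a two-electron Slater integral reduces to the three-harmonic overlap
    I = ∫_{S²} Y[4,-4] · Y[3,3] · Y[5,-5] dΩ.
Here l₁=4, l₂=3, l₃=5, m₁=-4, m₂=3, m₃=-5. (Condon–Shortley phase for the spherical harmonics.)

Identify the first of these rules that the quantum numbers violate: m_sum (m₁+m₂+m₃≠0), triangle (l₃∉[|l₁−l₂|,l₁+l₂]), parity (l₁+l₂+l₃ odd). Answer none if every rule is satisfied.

m_sum

m₁+m₂+m₃ = -4 + 3 − 5 = -6  ✗
triangle: |4−3|=1 ≤ l₃=5 ≤ 4+3=7
parity: l₁+l₂+l₃ = 12 is even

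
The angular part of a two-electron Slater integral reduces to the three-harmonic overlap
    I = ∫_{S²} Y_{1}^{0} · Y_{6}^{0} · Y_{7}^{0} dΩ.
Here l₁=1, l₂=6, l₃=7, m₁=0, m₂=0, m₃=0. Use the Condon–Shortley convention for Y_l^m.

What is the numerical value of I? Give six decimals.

m-sum 0 ✓  L=14 even ✓  5≤7≤7 ✓
Π(2lᵢ+1) = 3×13×15 = 585
triangle coeff Δ(1,6,7) = 1/1365
Σ_t [0,0]: t=0:+1/518400 = 1/518400
(3j)²=7/195 [(1 6 7; 0 0 0)], sign=-1
(m-triple is (0,0,0) — same symbol as above.)
⇒ 4πI² = 49/65
I = (+1)√(49/65/(4π)) = 0.24492687

0.244927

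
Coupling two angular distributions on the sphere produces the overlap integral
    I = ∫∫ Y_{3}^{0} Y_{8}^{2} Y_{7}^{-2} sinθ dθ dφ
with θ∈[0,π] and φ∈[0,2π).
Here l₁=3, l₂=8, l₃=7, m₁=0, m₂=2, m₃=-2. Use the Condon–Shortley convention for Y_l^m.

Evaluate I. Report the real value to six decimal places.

0.094539

m-sum 0 ✓  L=18 even ✓  5≤7≤11 ✓
Π(2lᵢ+1) = 7×17×15 = 1785
triangle coeff Δ(3,8,7) = 1/5290740
Σ_t [1,3]: t=1:−1/7257600 t=2:+1/2073600 t=3:−1/7257600 = 1/4838400
(3j)²=252/20995 [(3 8 7; 0 0 0)], sign=-1
Σ_t [1,3]: t=1:−1/26127360 t=2:+1/3870720 t=3:−1/7257600 = 43/522547200
(3j)²=1849/352716 [(3 8 7; 0 2 -2)], sign=-1
⇒ 4πI² = 116487/1037153
I = (+1)√(116487/1037153/(4π)) = 0.09453930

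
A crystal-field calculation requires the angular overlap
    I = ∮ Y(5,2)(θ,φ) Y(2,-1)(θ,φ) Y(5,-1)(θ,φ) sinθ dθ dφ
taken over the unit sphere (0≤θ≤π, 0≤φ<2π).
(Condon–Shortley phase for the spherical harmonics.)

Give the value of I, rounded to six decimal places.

Checks pass: Σm=0; 12 even; l₃=5∈[3,7].
(2·5+1)(2·2+1)(2·5+1) = 605
Δ: 2! 8! 2! / 13! → 1/38610
sum: t=0:+1/2880 t=1:−1/576 t=2:+1/2880 = -1/960
3j²(5 2 5; 0 0 0) = Δ·Π!·Σ² = 10/429  (sign +1)
sum: t=0:+1/1440 t=1:−1/2880 = 1/2880
3j²(5 2 5; 2 -1 -1) = Δ·Π!·Σ² = 7/715  (sign +1)
combine: 4πI² = 605·10/429·7/715 = 70/507
take √, sign +1: I = 0.10481902

0.104819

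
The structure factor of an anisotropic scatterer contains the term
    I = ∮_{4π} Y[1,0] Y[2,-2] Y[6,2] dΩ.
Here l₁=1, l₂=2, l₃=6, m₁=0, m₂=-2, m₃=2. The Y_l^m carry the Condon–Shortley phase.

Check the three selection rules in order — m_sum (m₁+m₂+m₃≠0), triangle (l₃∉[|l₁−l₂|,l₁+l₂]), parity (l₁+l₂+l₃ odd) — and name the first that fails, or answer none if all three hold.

Σmᵢ = 0  ✓
l₃∈[|l₁−l₂|,l₁+l₂]=[1,3], have l₃=6  ✗
Σlᵢ = 9 ⇒ odd

triangle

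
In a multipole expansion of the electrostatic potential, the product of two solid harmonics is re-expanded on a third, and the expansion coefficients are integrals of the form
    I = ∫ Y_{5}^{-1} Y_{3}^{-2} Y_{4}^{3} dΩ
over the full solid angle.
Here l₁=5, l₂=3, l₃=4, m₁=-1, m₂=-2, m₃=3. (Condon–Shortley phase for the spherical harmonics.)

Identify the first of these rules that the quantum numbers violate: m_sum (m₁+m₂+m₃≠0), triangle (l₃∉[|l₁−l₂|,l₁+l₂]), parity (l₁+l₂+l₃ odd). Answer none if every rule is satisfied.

none

m₁+m₂+m₃ = -1 − 2 + 3 = 0  ✓
triangle: |5−3|=2 ≤ l₃=4 ≤ 5+3=8  ✓
parity: l₁+l₂+l₃ = 12 is even  ✓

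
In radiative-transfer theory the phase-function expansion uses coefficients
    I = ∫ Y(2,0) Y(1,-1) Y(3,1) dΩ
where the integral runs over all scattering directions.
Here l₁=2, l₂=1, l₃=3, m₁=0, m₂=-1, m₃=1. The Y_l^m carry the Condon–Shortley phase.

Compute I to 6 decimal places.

Rules hold: Σm=0, L=6 even, 1≤3≤3.
N = 5·3·7 = 105
Δ = 0!·4!·2!/7! = 1/105
Racah Σ t=0..0: t=0:+1/4 = 1/4
⇒ 3j(2 1 3; 0 0 0)² = 3/35, sgn -1
Racah Σ t=0..0: t=0:+1/8 = 1/8
⇒ 3j(2 1 3; 0 -1 1)² = 2/35, sgn +1
4πI² = N·(3j₀)²·(3jₘ)² = 18/35
I = -1·√(0.514286/4π) = -0.20230066

-0.202301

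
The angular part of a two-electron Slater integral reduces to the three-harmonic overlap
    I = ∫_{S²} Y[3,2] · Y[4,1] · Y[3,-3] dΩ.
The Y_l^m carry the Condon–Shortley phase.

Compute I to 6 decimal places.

0.140463

Checks pass: Σm=0; 10 even; l₃=3∈[1,7].
(2·3+1)(2·4+1)(2·3+1) = 441
Δ: 4! 2! 4! / 11! → 1/34650
sum: t=1:−1/72 t=2:+1/16 t=3:−1/72 = 5/144
3j²(3 4 3; 0 0 0) = Δ·Π!·Σ² = 2/77  (sign -1)
sum: t=1:−1/288 = -1/288
3j²(3 4 3; 2 1 -3) = Δ·Π!·Σ² = 5/231  (sign -1)
combine: 4πI² = 441·2/77·5/231 = 30/121
take √, sign +1: I = 0.14046335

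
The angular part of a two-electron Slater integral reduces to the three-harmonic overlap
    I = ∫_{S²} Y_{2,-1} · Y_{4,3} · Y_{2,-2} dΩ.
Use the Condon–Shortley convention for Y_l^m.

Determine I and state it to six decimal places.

Checks pass: Σm=0; 8 even; l₃=2∈[2,6].
(2·2+1)(2·4+1)(2·2+1) = 225
Δ: 4! 0! 4! / 9! → 1/630
sum: t=2:+1/16 = 1/16
3j²(2 4 2; 0 0 0) = Δ·Π!·Σ² = 2/35  (sign +1)
sum: t=3:−1/144 = -1/144
3j²(2 4 2; -1 3 -2) = Δ·Π!·Σ² = 1/18  (sign -1)
combine: 4πI² = 225·2/35·1/18 = 5/7
take √, sign -1: I = -0.23841361

-0.238414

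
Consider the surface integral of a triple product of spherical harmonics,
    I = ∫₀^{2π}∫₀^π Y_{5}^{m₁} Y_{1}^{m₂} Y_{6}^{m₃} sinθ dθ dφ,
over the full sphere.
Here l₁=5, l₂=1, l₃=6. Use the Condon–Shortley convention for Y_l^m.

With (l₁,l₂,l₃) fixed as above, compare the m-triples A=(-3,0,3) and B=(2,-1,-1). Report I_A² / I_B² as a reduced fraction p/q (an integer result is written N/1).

27/10

Same 5,1,6: normalisation and zero-m 3j drop out of the ratio.
A: Δ: 0! 10! 2! / 13! → 1/858; sum: t=0:+1/80640 = 1/80640; 3j²(5 1 6; -3 0 3) = Δ·Π!·Σ² = 9/286  (sign -1)
B: Δ: 0! 10! 2! / 13! → 1/858; sum: t=0:+1/60480 = 1/60480; 3j²(5 1 6; 2 -1 -1) = Δ·Π!·Σ² = 5/429  (sign -1)
I_A²/I_B² = (9/286)/(5/429) = 27/10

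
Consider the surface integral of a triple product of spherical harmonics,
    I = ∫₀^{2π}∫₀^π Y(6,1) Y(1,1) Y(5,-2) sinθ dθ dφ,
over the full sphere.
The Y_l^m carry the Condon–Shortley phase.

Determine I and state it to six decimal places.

Rules hold: Σm=0, L=12 even, 5≤5≤7.
N = 13·3·11 = 429
Δ = 2!·10!·0!/13! = 1/858
Racah Σ t=1..1: t=1:−1/14400 = -1/14400
⇒ 3j(6 1 5; 0 0 0)² = 6/143, sgn +1
Racah Σ t=2..2: t=2:+1/60480 = 1/60480
⇒ 3j(6 1 5; 1 1 -2)² = 5/429, sgn -1
4πI² = N·(3j₀)²·(3jₘ)² = 30/143
I = -1·√(0.20979/4π) = -0.12920749

-0.129207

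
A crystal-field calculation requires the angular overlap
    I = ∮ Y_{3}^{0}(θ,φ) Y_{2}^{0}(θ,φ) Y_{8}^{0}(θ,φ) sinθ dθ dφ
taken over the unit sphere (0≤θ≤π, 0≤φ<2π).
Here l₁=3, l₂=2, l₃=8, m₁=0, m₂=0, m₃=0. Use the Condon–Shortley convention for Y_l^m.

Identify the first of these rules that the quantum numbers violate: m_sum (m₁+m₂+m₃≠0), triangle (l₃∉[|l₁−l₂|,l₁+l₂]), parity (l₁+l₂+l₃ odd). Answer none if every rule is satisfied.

triangle

Σmᵢ = 0  ✓
l₃∈[|l₁−l₂|,l₁+l₂]=[1,5], have l₃=8  ✗
Σlᵢ = 13 ⇒ odd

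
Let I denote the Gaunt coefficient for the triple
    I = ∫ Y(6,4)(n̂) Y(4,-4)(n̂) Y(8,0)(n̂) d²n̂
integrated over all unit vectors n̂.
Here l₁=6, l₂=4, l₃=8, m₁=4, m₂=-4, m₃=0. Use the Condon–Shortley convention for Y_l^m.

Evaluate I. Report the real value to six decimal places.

-0.051161

m-sum 0 ✓  L=18 even ✓  2≤8≤10 ✓
Π(2lᵢ+1) = 13×9×17 = 1989
triangle coeff Δ(6,4,8) = 1/23279256
Σ_t [0,2]: t=0:+1/1658880 t=1:−1/518400 t=2:+1/1658880 = -1/1382400
(3j)²=504/46189 [(6 4 8; 0 0 0)], sign=-1
Σ_t [0,0]: t=0:+1/116121600 = 1/116121600
(3j)²=70/46189 [(6 4 8; 4 -4 0)], sign=+1
⇒ 4πI² = 317520/9653501
I = (-1)√(317520/9653501/(4π)) = -0.05116090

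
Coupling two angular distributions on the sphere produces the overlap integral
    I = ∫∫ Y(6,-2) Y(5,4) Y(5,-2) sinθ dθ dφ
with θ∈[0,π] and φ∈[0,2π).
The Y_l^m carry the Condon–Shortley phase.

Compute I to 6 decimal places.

m-sum 0 ✓  L=16 even ✓  1≤5≤11 ✓
Π(2lᵢ+1) = 13×11×11 = 1573
triangle coeff Δ(6,5,5) = 1/28588560
Σ_t [1,5]: t=1:−1/345600 t=2:+1/13824 t=3:−1/5184 t=4:+1/13824 t=5:−1/345600 = -7/129600
(3j)²=80/7293 [(6 5 5; 0 0 0)], sign=+1
Σ_t [5,6]: t=5:−1/103680 t=6:+1/207360 = -1/207360
(3j)²=21/2431 [(6 5 5; -2 4 -2)], sign=+1
⇒ 4πI² = 560/3757
I = (+1)√(560/3757/(4π)) = 0.10891018

0.108910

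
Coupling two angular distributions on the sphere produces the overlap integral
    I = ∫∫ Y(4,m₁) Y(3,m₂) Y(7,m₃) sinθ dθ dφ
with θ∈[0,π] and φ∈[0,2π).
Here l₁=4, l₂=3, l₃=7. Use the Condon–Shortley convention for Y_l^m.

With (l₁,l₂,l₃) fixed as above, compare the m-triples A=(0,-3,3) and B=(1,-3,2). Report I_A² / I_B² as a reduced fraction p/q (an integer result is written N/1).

Same 4,3,7: normalisation and zero-m 3j drop out of the ratio.
A: Δ: 0! 8! 6! / 15! → 1/45045; sum: t=0:+1/414720 = 1/414720; 3j²(4 3 7; 0 -3 3) = Δ·Π!·Σ² = 2/429  (sign +1)
B: Δ: 0! 8! 6! / 15! → 1/45045; sum: t=0:+1/518400 = 1/518400; 3j²(4 3 7; 1 -3 2) = Δ·Π!·Σ² = 4/2145  (sign -1)
I_A²/I_B² = (2/429)/(4/2145) = 5/2

5/2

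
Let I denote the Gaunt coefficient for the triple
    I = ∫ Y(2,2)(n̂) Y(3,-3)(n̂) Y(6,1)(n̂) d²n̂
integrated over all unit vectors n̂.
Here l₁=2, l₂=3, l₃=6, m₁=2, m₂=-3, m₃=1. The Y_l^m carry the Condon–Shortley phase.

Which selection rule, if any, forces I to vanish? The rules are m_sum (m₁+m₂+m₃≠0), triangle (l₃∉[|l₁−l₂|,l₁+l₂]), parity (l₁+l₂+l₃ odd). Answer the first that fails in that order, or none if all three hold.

m₁+m₂+m₃ = 2 − 3 + 1 = 0  ✓
triangle: |2−3|=1 ≤ l₃=6 ≤ 2+3=5  ✗
parity: l₁+l₂+l₃ = 11 is odd

triangle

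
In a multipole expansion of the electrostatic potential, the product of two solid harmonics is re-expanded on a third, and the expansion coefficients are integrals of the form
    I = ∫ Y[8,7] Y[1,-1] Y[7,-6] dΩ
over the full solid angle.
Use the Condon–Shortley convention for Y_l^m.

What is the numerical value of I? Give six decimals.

m-sum 0 ✓  L=16 even ✓  7≤7≤9 ✓
Π(2lᵢ+1) = 17×3×15 = 765
triangle coeff Δ(8,1,7) = 1/2040
Σ_t [1,1]: t=1:−1/25401600 = -1/25401600
(3j)²=8/255 [(8 1 7; 0 0 0)], sign=+1
Σ_t [0,0]: t=0:+1/12454041600 = 1/12454041600
(3j)²=7/136 [(8 1 7; 7 -1 -6)], sign=-1
⇒ 4πI² = 21/17
I = (-1)√(21/17/(4π)) = -0.31353083

-0.313531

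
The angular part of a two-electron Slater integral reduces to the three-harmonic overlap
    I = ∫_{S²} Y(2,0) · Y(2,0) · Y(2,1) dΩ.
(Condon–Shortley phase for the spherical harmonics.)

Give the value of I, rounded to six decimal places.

m-sum = 0 + 0 + 1 = 1 ≠ 0 ⇒ I = 0

0.000000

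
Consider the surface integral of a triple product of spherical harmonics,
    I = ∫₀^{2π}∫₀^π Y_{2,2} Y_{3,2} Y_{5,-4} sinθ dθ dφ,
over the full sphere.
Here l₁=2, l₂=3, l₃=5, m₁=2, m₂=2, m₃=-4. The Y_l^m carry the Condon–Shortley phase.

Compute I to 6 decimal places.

0.268967

Rules hold: Σm=0, L=10 even, 1≤5≤5.
N = 5·7·11 = 385
Δ = 0!·4!·6!/11! = 1/2310
Racah Σ t=0..0: t=0:+1/144 = 1/144
⇒ 3j(2 3 5; 0 0 0)² = 10/231, sgn -1
Racah Σ t=0..0: t=0:+1/2880 = 1/2880
⇒ 3j(2 3 5; 2 2 -4)² = 3/55, sgn -1
4πI² = N·(3j₀)²·(3jₘ)² = 10/11
I = +1·√(0.909091/4π) = 0.26896683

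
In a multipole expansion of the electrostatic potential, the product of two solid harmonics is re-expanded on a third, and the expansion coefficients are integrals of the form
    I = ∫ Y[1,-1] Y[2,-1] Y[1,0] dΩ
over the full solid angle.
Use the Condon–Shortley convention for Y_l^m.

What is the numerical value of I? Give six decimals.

Σmᵢ = -2 ≠ 0, so the φ-integral vanishes; I = 0

0.000000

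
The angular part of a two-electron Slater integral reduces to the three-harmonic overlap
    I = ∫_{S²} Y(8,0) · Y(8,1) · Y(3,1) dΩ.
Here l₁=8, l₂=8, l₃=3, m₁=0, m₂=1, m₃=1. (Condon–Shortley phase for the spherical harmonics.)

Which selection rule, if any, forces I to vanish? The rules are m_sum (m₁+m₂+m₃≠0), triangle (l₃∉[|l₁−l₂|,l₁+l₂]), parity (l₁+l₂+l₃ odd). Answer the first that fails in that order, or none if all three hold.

m_sum

m₁+m₂+m₃ = 0 + 1 + 1 = 2  ✗
triangle: |8−8|=0 ≤ l₃=3 ≤ 8+8=16
parity: l₁+l₂+l₃ = 19 is odd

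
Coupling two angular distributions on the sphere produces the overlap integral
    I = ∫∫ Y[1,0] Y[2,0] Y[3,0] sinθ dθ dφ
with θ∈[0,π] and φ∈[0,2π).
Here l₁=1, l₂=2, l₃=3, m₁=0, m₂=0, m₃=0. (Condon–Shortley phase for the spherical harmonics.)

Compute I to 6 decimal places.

0.247767

Rules hold: Σm=0, L=6 even, 1≤3≤3.
N = 3·5·7 = 105
Δ = 0!·2!·4!/7! = 1/105
Racah Σ t=0..0: t=0:+1/4 = 1/4
⇒ 3j(1 2 3; 0 0 0)² = 3/35, sgn -1
(m-triple is (0,0,0) — same symbol as above.)
4πI² = N·(3j₀)²·(3jₘ)² = 27/35
I = +1·√(0.771429/4π) = 0.24776670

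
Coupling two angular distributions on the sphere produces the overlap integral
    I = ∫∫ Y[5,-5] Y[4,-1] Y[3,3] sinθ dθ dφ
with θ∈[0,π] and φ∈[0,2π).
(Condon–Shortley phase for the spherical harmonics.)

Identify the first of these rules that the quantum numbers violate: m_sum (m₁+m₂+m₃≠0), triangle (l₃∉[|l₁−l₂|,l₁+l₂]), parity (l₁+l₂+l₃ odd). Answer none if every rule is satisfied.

m_sum

azimuthal sum: -5 − 1 + 3 = -3  ✗
1 ≤ 3 ≤ 9 (triangle on l)
L = 5 + 4 + 3 = 12 (even)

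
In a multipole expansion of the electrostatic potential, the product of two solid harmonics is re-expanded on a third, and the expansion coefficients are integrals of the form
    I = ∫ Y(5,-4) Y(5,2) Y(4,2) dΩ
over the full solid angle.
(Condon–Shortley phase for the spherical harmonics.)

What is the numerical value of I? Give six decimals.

0.118854

Rules hold: Σm=0, L=14 even, 0≤4≤10.
N = 11·11·9 = 1089
Δ = 6!·4!·4!/15! = 1/3153150
Racah Σ t=1..5: t=1:−1/69120 t=2:+1/1728 t=3:−1/576 t=4:+1/1728 t=5:−1/69120 = -7/11520
⇒ 3j(5 5 4; 0 0 0)² = 2/143, sgn -1
Racah Σ t=5..6: t=5:−1/11520 t=6:+1/25920 = -1/20736
⇒ 3j(5 5 4; -4 2 2)² = 5/429, sgn -1
4πI² = N·(3j₀)²·(3jₘ)² = 30/169
I = +1·√(0.177515/4π) = 0.11885360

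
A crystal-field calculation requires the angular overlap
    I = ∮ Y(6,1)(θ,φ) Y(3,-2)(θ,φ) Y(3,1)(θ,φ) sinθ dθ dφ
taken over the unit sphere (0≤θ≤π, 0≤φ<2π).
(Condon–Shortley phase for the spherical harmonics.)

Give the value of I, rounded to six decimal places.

-0.121471

Rules hold: Σm=0, L=12 even, 3≤3≤9.
N = 13·7·7 = 637
Δ = 6!·6!·0!/13! = 1/12012
Racah Σ t=3..3: t=3:−1/1296 = -1/1296
⇒ 3j(6 3 3; 0 0 0)² = 100/3003, sgn +1
Racah Σ t=1..1: t=1:−1/5760 = -1/5760
⇒ 3j(6 3 3; 1 -2 1)² = 5/572, sgn -1
4πI² = N·(3j₀)²·(3jₘ)² = 875/4719
I = -1·√(0.185421/4π) = -0.12147142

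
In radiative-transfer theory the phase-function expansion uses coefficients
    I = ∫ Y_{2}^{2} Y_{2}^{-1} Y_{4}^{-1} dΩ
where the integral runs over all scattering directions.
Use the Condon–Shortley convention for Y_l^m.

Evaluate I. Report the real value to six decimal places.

Rules hold: Σm=0, L=8 even, 0≤4≤4.
N = 5·5·9 = 225
Δ = 0!·4!·4!/9! = 1/630
Racah Σ t=0..0: t=0:+1/16 = 1/16
⇒ 3j(2 2 4; 0 0 0)² = 2/35, sgn +1
Racah Σ t=0..0: t=0:+1/144 = 1/144
⇒ 3j(2 2 4; 2 -1 -1)² = 1/126, sgn -1
4πI² = N·(3j₀)²·(3jₘ)² = 5/49
I = -1·√(0.102041/4π) = -0.09011188

-0.090112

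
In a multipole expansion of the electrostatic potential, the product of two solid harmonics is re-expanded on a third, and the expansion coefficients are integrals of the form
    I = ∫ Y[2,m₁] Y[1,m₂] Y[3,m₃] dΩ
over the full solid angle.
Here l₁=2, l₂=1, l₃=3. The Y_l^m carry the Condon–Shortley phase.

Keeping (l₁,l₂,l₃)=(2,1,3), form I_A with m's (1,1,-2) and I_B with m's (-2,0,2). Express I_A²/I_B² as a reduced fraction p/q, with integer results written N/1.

Same 2,1,3: normalisation and zero-m 3j drop out of the ratio.
A: Δ: 0! 4! 2! / 7! → 1/105; sum: t=0:+1/12 = 1/12; 3j²(2 1 3; 1 1 -2) = Δ·Π!·Σ² = 2/21  (sign -1)
B: Δ: 0! 4! 2! / 7! → 1/105; sum: t=0:+1/24 = 1/24; 3j²(2 1 3; -2 0 2) = Δ·Π!·Σ² = 1/21  (sign -1)
I_A²/I_B² = (2/21)/(1/21) = 2/1

2/1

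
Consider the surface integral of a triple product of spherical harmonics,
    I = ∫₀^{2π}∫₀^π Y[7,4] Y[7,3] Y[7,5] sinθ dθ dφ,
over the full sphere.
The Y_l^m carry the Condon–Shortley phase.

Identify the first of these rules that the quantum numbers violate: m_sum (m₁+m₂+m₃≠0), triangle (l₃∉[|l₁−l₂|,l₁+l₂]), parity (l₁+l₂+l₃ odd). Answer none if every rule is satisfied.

azimuthal sum: 4 + 3 + 5 = 12  ✗
0 ≤ 7 ≤ 14 (triangle on l)
L = 7 + 7 + 7 = 21 (odd)

m_sum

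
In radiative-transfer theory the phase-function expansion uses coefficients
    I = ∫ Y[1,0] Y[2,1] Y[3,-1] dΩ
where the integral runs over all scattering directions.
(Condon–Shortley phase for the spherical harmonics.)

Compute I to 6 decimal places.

-0.233597

Checks pass: Σm=0; 6 even; l₃=3∈[1,3].
(2·1+1)(2·2+1)(2·3+1) = 105
Δ: 0! 2! 4! / 7! → 1/105
sum: t=0:+1/4 = 1/4
3j²(1 2 3; 0 0 0) = Δ·Π!·Σ² = 3/35  (sign -1)
sum: t=0:+1/6 = 1/6
3j²(1 2 3; 0 1 -1) = Δ·Π!·Σ² = 8/105  (sign +1)
combine: 4πI² = 105·3/35·8/105 = 24/35
take √, sign -1: I = -0.23359668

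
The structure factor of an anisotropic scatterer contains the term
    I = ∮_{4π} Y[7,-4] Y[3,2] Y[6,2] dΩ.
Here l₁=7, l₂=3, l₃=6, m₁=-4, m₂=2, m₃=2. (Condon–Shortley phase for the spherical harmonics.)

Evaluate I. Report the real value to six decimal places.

Rules hold: Σm=0, L=16 even, 4≤6≤10.
N = 15·7·13 = 1365
Δ = 4!·10!·2!/17! = 1/2042040
Racah Σ t=1..3: t=1:−1/207360 t=2:+1/57600 t=3:−1/207360 = 1/129600
⇒ 3j(7 3 6; 0 0 0)² = 168/12155, sgn +1
Racah Σ t=3..4: t=3:−1/967680 t=4:+1/725760 = 1/2903040
⇒ 3j(7 3 6; -4 2 2)² = 5/3094, sgn +1
4πI² = N·(3j₀)²·(3jₘ)² = 1260/41327
I = +1·√(0.0304885/4π) = 0.04925648

0.049256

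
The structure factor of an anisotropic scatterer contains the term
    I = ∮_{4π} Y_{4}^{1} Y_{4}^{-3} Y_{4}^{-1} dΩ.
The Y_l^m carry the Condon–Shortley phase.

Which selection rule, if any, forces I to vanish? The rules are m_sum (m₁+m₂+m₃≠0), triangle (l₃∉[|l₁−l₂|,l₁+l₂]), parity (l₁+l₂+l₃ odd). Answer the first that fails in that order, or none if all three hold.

Σmᵢ = -3  ✗
l₃∈[|l₁−l₂|,l₁+l₂]=[0,8], have l₃=4
Σlᵢ = 12 ⇒ even

m_sum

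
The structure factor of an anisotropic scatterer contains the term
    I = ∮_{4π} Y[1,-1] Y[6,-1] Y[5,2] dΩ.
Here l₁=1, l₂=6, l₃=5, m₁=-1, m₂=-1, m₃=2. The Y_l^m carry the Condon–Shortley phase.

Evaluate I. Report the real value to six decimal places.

m-sum 0 ✓  L=12 even ✓  5≤5≤7 ✓
Π(2lᵢ+1) = 3×13×11 = 429
triangle coeff Δ(1,6,5) = 1/858
Σ_t [1,1]: t=1:−1/14400 = -1/14400
(3j)²=6/143 [(1 6 5; 0 0 0)], sign=+1
Σ_t [2,2]: t=2:+1/60480 = 1/60480
(3j)²=5/429 [(1 6 5; -1 -1 2)], sign=-1
⇒ 4πI² = 30/143
I = (-1)√(30/143/(4π)) = -0.12920749

-0.129207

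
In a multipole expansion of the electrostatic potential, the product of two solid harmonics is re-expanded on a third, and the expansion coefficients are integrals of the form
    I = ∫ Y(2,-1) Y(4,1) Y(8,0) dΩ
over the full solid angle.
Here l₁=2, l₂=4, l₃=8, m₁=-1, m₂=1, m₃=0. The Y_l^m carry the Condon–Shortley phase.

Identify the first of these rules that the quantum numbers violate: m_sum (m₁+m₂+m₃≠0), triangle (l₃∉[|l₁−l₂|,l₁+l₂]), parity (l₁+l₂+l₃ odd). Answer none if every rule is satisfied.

azimuthal sum: -1 + 1 + 0 = 0  ✓
2 ≤ 8 ≤ 6 (triangle on l)  ✗
L = 2 + 4 + 8 = 14 (even)

triangle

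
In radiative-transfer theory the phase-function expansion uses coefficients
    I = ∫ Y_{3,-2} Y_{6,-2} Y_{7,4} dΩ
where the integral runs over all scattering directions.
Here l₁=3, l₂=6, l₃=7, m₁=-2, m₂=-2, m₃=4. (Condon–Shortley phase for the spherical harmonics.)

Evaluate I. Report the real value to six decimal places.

m-sum 0 ✓  L=16 even ✓  3≤7≤9 ✓
Π(2lᵢ+1) = 7×13×15 = 1365
triangle coeff Δ(3,6,7) = 1/2042040
Σ_t [0,2]: t=0:+1/207360 t=1:−1/57600 t=2:+1/207360 = -1/129600
(3j)²=168/12155 [(3 6 7; 0 0 0)], sign=+1
Σ_t [1,2]: t=1:−1/725760 t=2:+1/967680 = -1/2903040
(3j)²=5/3094 [(3 6 7; -2 -2 4)], sign=+1
⇒ 4πI² = 1260/41327
I = (+1)√(1260/41327/(4π)) = 0.04925648

0.049256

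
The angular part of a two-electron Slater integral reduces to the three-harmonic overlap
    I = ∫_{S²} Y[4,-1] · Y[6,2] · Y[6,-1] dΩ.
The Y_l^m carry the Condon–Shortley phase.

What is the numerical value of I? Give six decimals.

0.113069

m-sum 0 ✓  L=16 even ✓  2≤6≤10 ✓
Π(2lᵢ+1) = 9×13×13 = 1521
triangle coeff Δ(4,6,6) = 1/15315300
Σ_t [0,4]: t=0:+1/829440 t=1:−1/25920 t=2:+1/9216 t=3:−1/25920 t=4:+1/829440 = 7/207360
(3j)²=28/2431 [(4 6 6; 0 0 0)], sign=+1
Σ_t [1,4]: t=1:−1/725760 t=2:+1/34560 t=3:−1/17280 t=4:+1/82944 = -53/2903040
(3j)²=2809/306306 [(4 6 6; -1 2 -1)], sign=+1
⇒ 4πI² = 5618/34969
I = (+1)√(5618/34969/(4π)) = 0.11306920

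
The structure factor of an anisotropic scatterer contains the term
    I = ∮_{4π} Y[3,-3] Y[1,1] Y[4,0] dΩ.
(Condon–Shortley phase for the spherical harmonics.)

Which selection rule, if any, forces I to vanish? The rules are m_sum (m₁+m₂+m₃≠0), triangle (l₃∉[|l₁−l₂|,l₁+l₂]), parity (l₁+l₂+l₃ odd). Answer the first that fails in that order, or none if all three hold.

m_sum

azimuthal sum: -3 + 1 + 0 = -2  ✗
2 ≤ 4 ≤ 4 (triangle on l)
L = 3 + 1 + 4 = 8 (even)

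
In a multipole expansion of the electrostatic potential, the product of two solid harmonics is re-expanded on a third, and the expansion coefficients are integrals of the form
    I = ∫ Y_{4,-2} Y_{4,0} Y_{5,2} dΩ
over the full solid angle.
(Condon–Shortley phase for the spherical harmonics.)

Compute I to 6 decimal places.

0.000000

l₁+l₂+l₃=13 is odd: 3j(l;000)=0 ⇒ I=0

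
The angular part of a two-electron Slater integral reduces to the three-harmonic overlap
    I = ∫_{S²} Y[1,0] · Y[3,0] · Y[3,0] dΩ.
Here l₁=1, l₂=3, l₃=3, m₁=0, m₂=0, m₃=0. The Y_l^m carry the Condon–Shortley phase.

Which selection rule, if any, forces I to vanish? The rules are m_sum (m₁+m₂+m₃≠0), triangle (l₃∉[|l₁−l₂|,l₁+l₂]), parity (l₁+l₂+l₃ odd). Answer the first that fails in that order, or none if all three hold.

Σmᵢ = 0  ✓
l₃∈[|l₁−l₂|,l₁+l₂]=[2,4], have l₃=3  ✓
Σlᵢ = 7 ⇒ odd  ✗

parity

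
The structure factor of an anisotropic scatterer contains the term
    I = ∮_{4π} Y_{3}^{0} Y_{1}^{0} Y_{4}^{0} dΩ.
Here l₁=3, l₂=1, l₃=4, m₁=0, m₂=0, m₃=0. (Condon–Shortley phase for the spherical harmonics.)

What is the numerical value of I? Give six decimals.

Checks pass: Σm=0; 8 even; l₃=4∈[2,4].
(2·3+1)(2·1+1)(2·4+1) = 189
Δ: 0! 6! 2! / 9! → 1/252
sum: t=0:+1/36 = 1/36
3j²(3 1 4; 0 0 0) = Δ·Π!·Σ² = 4/63  (sign +1)
(m-triple is (0,0,0) — same symbol as above.)
combine: 4πI² = 189·4/63·4/63 = 16/21
take √, sign +1: I = 0.24623252

0.246233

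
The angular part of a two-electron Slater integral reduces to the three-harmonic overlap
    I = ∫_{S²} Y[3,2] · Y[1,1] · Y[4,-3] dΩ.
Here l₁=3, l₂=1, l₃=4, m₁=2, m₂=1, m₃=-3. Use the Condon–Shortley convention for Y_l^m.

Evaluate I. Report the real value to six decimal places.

-0.282095

Checks pass: Σm=0; 8 even; l₃=4∈[2,4].
(2·3+1)(2·1+1)(2·4+1) = 189
Δ: 0! 6! 2! / 9! → 1/252
sum: t=0:+1/36 = 1/36
3j²(3 1 4; 0 0 0) = Δ·Π!·Σ² = 4/63  (sign +1)
sum: t=0:+1/240 = 1/240
3j²(3 1 4; 2 1 -3) = Δ·Π!·Σ² = 1/12  (sign -1)
combine: 4πI² = 189·4/63·1/12 = 1/1
take √, sign -1: I = -0.28209479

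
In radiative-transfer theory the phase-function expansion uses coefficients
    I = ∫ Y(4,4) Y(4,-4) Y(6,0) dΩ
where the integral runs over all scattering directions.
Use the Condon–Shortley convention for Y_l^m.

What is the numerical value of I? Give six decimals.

-0.028451

Rules hold: Σm=0, L=14 even, 0≤6≤8.
N = 9·9·13 = 1053
Δ = 2!·6!·6!/15! = 1/1261260
Racah Σ t=0..2: t=0:+1/4608 t=1:−1/1296 t=2:+1/4608 = -7/20736
⇒ 3j(4 4 6; 0 0 0)² = 20/1287, sgn -1
Racah Σ t=0..0: t=0:+1/1036800 = 1/1036800
⇒ 3j(4 4 6; 4 -4 0)² = 4/6435, sgn +1
4πI² = N·(3j₀)²·(3jₘ)² = 16/1573
I = -1·√(0.0101716/4π) = -0.02845055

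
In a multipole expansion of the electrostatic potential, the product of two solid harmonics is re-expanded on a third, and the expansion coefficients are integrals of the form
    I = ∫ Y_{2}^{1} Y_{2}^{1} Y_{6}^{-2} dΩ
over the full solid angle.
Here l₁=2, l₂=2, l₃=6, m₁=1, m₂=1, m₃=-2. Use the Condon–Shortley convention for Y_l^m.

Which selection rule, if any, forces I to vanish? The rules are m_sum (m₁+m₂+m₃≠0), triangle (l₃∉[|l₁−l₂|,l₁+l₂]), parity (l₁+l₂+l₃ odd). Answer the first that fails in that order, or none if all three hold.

triangle

m₁+m₂+m₃ = 1 + 1 − 2 = 0  ✓
triangle: |2−2|=0 ≤ l₃=6 ≤ 2+2=4  ✗
parity: l₁+l₂+l₃ = 10 is even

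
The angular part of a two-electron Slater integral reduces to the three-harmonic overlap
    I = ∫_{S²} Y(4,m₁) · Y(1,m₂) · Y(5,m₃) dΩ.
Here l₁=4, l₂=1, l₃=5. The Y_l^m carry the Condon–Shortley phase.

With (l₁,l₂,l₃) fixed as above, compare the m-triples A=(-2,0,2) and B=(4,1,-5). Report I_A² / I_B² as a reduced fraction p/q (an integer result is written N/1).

7/15

Same 4,1,5: normalisation and zero-m 3j drop out of the ratio.
A: Δ: 0! 8! 2! / 11! → 1/495; sum: t=0:+1/1440 = 1/1440; 3j²(4 1 5; -2 0 2) = Δ·Π!·Σ² = 7/165  (sign -1)
B: Δ: 0! 8! 2! / 11! → 1/495; sum: t=0:+1/80640 = 1/80640; 3j²(4 1 5; 4 1 -5) = Δ·Π!·Σ² = 1/11  (sign +1)
I_A²/I_B² = (7/165)/(1/11) = 7/15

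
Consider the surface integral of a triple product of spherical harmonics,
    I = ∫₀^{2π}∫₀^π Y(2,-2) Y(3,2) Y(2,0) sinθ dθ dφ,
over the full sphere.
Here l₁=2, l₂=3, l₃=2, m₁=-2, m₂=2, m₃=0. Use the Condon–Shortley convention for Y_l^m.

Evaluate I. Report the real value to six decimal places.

l₁+l₂+l₃=7 is odd: 3j(l;000)=0 ⇒ I=0

0.000000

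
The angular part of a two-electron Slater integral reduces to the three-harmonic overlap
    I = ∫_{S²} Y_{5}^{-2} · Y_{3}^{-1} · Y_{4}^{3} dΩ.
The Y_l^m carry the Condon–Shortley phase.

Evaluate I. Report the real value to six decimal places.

Rules hold: Σm=0, L=12 even, 2≤4≤8.
N = 11·7·9 = 693
Δ = 4!·6!·2!/13! = 1/180180
Racah Σ t=1..3: t=1:−1/576 t=2:+1/144 t=3:−1/576 = 1/288
⇒ 3j(5 3 4; 0 0 0)² = 20/1001, sgn +1
Racah Σ t=1..2: t=1:−1/4320 t=2:+1/960 = 7/8640
⇒ 3j(5 3 4; -2 -1 3)² = 343/12870, sgn -1
4πI² = N·(3j₀)²·(3jₘ)² = 686/1859
I = -1·√(0.369016/4π) = -0.17136315

-0.171363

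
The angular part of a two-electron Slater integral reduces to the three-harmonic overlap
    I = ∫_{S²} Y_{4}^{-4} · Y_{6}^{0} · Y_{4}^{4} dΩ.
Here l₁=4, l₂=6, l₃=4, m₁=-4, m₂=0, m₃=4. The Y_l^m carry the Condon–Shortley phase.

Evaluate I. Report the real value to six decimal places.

Checks pass: Σm=0; 14 even; l₃=4∈[2,10].
(2·4+1)(2·6+1)(2·4+1) = 1053
Δ: 6! 2! 6! / 15! → 1/1261260
sum: t=2:+1/4608 t=3:−1/1296 t=4:+1/4608 = -7/20736
3j²(4 6 4; 0 0 0) = Δ·Π!·Σ² = 20/1287  (sign -1)
sum: t=6:+1/1036800 = 1/1036800
3j²(4 6 4; -4 0 4) = Δ·Π!·Σ² = 4/6435  (sign +1)
combine: 4πI² = 1053·20/1287·4/6435 = 16/1573
take √, sign -1: I = -0.02845055

-0.028451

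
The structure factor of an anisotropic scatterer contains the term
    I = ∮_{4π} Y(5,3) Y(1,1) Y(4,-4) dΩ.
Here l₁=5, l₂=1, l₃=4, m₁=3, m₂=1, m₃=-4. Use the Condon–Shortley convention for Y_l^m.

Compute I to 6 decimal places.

-0.049106

Checks pass: Σm=0; 10 even; l₃=4∈[4,6].
(2·5+1)(2·1+1)(2·4+1) = 297
Δ: 2! 8! 0! / 11! → 1/495
sum: t=1:−1/576 = -1/576
3j²(5 1 4; 0 0 0) = Δ·Π!·Σ² = 5/99  (sign -1)
sum: t=2:+1/80640 = 1/80640
3j²(5 1 4; 3 1 -4) = Δ·Π!·Σ² = 1/495  (sign +1)
combine: 4πI² = 297·5/99·1/495 = 1/33
take √, sign -1: I = -0.04910640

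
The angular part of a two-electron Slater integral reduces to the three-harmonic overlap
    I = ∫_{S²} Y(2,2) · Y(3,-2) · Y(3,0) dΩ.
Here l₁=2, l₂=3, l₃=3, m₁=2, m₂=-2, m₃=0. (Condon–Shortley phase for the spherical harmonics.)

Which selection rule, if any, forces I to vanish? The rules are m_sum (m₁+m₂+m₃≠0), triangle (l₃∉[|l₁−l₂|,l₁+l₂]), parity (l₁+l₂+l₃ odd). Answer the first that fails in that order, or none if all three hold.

m₁+m₂+m₃ = 2 − 2 + 0 = 0  ✓
triangle: |2−3|=1 ≤ l₃=3 ≤ 2+3=5  ✓
parity: l₁+l₂+l₃ = 8 is even  ✓

none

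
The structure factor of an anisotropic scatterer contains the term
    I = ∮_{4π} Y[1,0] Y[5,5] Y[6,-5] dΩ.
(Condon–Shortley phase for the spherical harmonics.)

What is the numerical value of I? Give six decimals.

-0.135514

Checks pass: Σm=0; 12 even; l₃=6∈[4,6].
(2·1+1)(2·5+1)(2·6+1) = 429
Δ: 0! 2! 10! / 13! → 1/858
sum: t=0:+1/14400 = 1/14400
3j²(1 5 6; 0 0 0) = Δ·Π!·Σ² = 6/143  (sign +1)
sum: t=0:+1/3628800 = 1/3628800
3j²(1 5 6; 0 5 -5) = Δ·Π!·Σ² = 1/78  (sign -1)
combine: 4πI² = 429·6/143·1/78 = 3/13
take √, sign -1: I = -0.13551395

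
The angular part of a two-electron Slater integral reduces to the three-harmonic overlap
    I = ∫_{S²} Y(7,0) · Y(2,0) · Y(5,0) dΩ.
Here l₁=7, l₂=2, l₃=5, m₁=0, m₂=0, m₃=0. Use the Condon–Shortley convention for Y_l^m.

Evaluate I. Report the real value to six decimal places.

0.237977

Checks pass: Σm=0; 14 even; l₃=5∈[5,9].
(2·7+1)(2·2+1)(2·5+1) = 825
Δ: 4! 10! 0! / 15! → 1/15015
sum: t=2:+1/57600 = 1/57600
3j²(7 2 5; 0 0 0) = Δ·Π!·Σ² = 21/715  (sign -1)
(m-triple is (0,0,0) — same symbol as above.)
combine: 4πI² = 825·21/715·21/715 = 1323/1859
take √, sign +1: I = 0.23797717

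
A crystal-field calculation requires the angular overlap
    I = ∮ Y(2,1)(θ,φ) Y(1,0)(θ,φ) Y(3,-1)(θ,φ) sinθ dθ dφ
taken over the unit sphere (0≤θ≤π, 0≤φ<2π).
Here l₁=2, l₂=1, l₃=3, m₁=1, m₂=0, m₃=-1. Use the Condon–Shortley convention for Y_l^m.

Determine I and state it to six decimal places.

-0.233597

m-sum 0 ✓  L=6 even ✓  1≤3≤3 ✓
Π(2lᵢ+1) = 5×3×7 = 105
triangle coeff Δ(2,1,3) = 1/105
Σ_t [0,0]: t=0:+1/4 = 1/4
(3j)²=3/35 [(2 1 3; 0 0 0)], sign=-1
Σ_t [0,0]: t=0:+1/6 = 1/6
(3j)²=8/105 [(2 1 3; 1 0 -1)], sign=+1
⇒ 4πI² = 24/35
I = (-1)√(24/35/(4π)) = -0.23359668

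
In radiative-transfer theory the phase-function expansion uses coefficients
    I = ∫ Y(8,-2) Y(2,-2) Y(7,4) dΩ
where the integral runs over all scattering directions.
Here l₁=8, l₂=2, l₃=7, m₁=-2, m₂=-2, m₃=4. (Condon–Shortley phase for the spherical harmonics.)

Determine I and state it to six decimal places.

0.000000

l₁+l₂+l₃=17 is odd: 3j(l;000)=0 ⇒ I=0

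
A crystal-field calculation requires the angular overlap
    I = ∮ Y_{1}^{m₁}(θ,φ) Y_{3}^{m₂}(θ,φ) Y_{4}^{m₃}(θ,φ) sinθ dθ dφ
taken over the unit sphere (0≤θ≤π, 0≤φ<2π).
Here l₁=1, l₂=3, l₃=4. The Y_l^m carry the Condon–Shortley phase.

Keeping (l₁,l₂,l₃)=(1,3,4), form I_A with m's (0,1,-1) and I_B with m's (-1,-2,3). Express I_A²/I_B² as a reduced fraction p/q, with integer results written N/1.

Shared (l₁,l₂,l₃)=(1,3,4): N and (l;000)² cancel in I_A²/I_B².
A: Δ = 0!·2!·6!/9! = 1/252; Racah Σ t=0..0: t=0:+1/48 = 1/48; ⇒ 3j(1 3 4; 0 1 -1)² = 5/84, sgn -1
B: Δ = 0!·2!·6!/9! = 1/252; Racah Σ t=0..0: t=0:+1/240 = 1/240; ⇒ 3j(1 3 4; -1 -2 3)² = 1/12, sgn -1
I_A²/I_B² = (5/84)/(1/12) = 5/7

5/7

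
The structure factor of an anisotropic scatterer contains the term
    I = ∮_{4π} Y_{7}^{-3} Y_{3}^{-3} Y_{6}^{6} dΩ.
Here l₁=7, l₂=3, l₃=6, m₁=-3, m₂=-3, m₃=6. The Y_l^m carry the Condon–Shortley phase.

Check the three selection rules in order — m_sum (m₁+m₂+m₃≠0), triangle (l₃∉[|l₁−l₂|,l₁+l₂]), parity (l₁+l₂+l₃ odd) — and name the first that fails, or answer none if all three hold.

none

m₁+m₂+m₃ = -3 − 3 + 6 = 0  ✓
triangle: |7−3|=4 ≤ l₃=6 ≤ 7+3=10  ✓
parity: l₁+l₂+l₃ = 16 is even  ✓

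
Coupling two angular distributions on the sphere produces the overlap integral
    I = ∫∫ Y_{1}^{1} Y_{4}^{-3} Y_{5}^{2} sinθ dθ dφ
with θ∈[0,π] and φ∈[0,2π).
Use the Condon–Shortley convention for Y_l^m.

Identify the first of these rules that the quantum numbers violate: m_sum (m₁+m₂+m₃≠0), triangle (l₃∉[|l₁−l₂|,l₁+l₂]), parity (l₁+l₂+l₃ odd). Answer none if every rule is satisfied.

none

Σmᵢ = 0  ✓
l₃∈[|l₁−l₂|,l₁+l₂]=[3,5], have l₃=5  ✓
Σlᵢ = 10 ⇒ even  ✓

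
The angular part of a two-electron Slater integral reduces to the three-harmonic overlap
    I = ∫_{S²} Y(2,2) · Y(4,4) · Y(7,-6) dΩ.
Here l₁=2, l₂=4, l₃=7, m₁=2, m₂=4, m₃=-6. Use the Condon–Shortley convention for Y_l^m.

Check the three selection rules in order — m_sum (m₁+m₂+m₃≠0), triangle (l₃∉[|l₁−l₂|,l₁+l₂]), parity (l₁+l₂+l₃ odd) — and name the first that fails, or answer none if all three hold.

triangle

Σmᵢ = 0  ✓
l₃∈[|l₁−l₂|,l₁+l₂]=[2,6], have l₃=7  ✗
Σlᵢ = 13 ⇒ odd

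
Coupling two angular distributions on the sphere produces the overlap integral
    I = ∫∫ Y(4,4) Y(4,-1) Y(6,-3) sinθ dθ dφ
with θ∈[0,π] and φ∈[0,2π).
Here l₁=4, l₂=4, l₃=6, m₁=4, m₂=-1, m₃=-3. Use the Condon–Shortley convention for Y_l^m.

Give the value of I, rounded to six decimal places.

Checks pass: Σm=0; 14 even; l₃=6∈[0,8].
(2·4+1)(2·4+1)(2·6+1) = 1053
Δ: 2! 6! 6! / 15! → 1/1261260
sum: t=0:+1/4608 t=1:−1/1296 t=2:+1/4608 = -7/20736
3j²(4 4 6; 0 0 0) = Δ·Π!·Σ² = 20/1287  (sign -1)
sum: t=0:+1/51840 = 1/51840
3j²(4 4 6; 4 -1 -3) = Δ·Π!·Σ² = 8/429  (sign -1)
combine: 4πI² = 1053·20/1287·8/429 = 480/1573
take √, sign +1: I = 0.15583009

0.155830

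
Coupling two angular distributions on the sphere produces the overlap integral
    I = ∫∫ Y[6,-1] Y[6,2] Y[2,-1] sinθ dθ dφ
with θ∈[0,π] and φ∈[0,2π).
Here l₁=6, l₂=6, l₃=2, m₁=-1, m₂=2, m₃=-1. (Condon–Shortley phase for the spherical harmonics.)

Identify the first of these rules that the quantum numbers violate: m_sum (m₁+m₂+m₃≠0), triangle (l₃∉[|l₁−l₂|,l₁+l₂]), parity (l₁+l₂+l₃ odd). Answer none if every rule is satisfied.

azimuthal sum: -1 + 2 − 1 = 0  ✓
0 ≤ 2 ≤ 12 (triangle on l)  ✓
L = 6 + 6 + 2 = 14 (even)  ✓

none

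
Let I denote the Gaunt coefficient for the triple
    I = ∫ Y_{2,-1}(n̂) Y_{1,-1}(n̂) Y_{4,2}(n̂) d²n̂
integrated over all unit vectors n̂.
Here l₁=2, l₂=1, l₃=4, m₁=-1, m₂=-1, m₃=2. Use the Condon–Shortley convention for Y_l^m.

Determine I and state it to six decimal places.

0.000000

|2−1|≤4≤2+1 violated ⇒ I = 0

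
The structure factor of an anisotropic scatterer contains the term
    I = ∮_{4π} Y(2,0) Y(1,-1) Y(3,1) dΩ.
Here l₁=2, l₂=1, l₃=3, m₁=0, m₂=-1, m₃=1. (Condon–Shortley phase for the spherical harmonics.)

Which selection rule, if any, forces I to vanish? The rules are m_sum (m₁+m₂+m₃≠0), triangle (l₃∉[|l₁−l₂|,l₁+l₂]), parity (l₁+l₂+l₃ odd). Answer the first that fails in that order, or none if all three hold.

azimuthal sum: 0 − 1 + 1 = 0  ✓
1 ≤ 3 ≤ 3 (triangle on l)  ✓
L = 2 + 1 + 3 = 6 (even)  ✓

none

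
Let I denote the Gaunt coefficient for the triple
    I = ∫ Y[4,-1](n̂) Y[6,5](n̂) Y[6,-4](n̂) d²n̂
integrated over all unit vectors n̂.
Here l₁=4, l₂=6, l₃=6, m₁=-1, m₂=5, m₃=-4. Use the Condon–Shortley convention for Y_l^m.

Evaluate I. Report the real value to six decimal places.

0.047465

Checks pass: Σm=0; 16 even; l₃=6∈[2,10].
(2·4+1)(2·6+1)(2·6+1) = 1521
Δ: 4! 4! 8! / 17! → 1/15315300
sum: t=0:+1/829440 t=1:−1/25920 t=2:+1/9216 t=3:−1/25920 t=4:+1/829440 = 7/207360
3j²(4 6 6; 0 0 0) = Δ·Π!·Σ² = 28/2431  (sign +1)
sum: t=3:−1/967680 t=4:+1/725760 = 1/2903040
3j²(4 6 6; -1 5 -4) = Δ·Π!·Σ² = 5/3094  (sign +1)
combine: 4πI² = 1521·28/2431·5/3094 = 90/3179
take √, sign +1: I = 0.04746473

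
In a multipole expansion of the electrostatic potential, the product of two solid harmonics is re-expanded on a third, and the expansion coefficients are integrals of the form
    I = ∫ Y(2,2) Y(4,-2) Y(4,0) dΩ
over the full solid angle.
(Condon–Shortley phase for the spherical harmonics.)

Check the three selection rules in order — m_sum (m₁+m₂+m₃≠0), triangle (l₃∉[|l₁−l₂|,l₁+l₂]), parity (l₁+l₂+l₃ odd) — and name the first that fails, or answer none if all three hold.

azimuthal sum: 2 − 2 + 0 = 0  ✓
2 ≤ 4 ≤ 6 (triangle on l)  ✓
L = 2 + 4 + 4 = 10 (even)  ✓

none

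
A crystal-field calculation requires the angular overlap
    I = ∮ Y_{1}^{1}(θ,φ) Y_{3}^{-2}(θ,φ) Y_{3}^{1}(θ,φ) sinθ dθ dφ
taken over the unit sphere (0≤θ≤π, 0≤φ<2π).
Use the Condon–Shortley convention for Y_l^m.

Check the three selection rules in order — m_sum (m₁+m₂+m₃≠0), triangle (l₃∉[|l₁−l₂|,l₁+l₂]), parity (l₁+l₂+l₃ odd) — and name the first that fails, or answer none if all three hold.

azimuthal sum: 1 − 2 + 1 = 0  ✓
2 ≤ 3 ≤ 4 (triangle on l)  ✓
L = 1 + 3 + 3 = 7 (odd)  ✗

parity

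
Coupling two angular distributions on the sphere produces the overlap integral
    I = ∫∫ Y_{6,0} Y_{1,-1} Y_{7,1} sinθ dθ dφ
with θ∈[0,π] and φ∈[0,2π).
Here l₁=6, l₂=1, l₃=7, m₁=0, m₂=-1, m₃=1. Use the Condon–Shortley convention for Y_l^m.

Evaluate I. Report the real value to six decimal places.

-0.185147

Checks pass: Σm=0; 14 even; l₃=7∈[5,7].
(2·6+1)(2·1+1)(2·7+1) = 585
Δ: 0! 12! 2! / 15! → 1/1365
sum: t=0:+1/518400 = 1/518400
3j²(6 1 7; 0 0 0) = Δ·Π!·Σ² = 7/195  (sign -1)
sum: t=0:+1/1036800 = 1/1036800
3j²(6 1 7; 0 -1 1) = Δ·Π!·Σ² = 4/195  (sign +1)
combine: 4πI² = 585·7/195·4/195 = 28/65
take √, sign -1: I = -0.18514731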